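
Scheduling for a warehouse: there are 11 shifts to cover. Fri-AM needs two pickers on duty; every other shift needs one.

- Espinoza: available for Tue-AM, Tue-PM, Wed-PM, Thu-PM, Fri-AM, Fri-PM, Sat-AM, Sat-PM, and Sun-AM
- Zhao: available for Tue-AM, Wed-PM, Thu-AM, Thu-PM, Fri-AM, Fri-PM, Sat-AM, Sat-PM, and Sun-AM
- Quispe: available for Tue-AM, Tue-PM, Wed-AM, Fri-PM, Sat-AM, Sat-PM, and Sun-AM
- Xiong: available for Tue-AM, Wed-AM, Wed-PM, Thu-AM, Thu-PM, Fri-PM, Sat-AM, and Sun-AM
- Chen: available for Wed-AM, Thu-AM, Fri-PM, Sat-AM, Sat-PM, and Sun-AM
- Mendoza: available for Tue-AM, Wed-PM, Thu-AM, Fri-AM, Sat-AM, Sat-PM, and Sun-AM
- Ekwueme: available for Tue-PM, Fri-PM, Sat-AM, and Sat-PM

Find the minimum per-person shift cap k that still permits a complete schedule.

With 7 pickers and 12 worker-slots to fill, someone must work at least ⌈12/7⌉ = 2 shifts, so k ≥ 2.
k = 2 works: Tue-AM→Quispe, Tue-PM→Espinoza, Wed-AM→Quispe, Wed-PM→Zhao, Thu-AM→Xiong, Thu-PM→Espinoza, Fri-AM→Zhao+Mendoza, Fri-PM→Xiong, Sat-AM→Mendoza, Sat-PM→Chen, Sun-AM→Chen.
Loads: Espinoza 2, Zhao 2, Quispe 2, Xiong 2, Chen 2, Mendoza 2, Ekwueme 0 — all ≤ 2.

2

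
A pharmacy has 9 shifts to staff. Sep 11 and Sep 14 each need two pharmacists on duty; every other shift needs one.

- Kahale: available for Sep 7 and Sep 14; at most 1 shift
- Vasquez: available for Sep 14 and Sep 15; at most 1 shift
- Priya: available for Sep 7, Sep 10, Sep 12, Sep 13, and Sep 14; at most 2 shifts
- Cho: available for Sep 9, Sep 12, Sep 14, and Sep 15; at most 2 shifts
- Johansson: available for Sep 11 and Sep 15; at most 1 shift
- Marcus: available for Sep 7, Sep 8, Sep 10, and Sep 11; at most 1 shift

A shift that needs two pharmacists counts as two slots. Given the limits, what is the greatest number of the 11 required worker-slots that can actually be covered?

8

Total capacity across all pharmacists is 1+1+2+2+1+1 = 8, and 11 slots are needed, so at most 8 can be filled.
An assignment achieving 8: Sep 7→Kahale, Sep 8→Marcus, Sep 9→Cho, Sep 10→Priya, Sep 11→Johansson, Sep 12→Cho, Sep 13→Priya, Sep 15→Vasquez.
Loads: Kahale 1/1, Vasquez 1/1, Priya 2/2, Cho 2/2, Johansson 1/1, Marcus 1/1.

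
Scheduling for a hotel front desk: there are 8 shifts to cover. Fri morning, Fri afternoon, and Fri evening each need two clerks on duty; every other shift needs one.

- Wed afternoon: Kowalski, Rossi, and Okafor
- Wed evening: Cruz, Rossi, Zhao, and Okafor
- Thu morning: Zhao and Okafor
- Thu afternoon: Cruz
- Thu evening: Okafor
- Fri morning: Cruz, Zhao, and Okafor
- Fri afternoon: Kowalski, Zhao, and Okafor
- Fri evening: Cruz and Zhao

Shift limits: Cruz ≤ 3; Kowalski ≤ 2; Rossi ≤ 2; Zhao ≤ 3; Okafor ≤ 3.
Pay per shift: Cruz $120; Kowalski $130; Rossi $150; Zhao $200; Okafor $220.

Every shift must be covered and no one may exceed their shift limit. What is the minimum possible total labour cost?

Thu afternoon can only be covered by Cruz, so that assignment is forced.
Thu evening can only be covered by Okafor, so that assignment is forced.
Fri evening can only be covered by Cruz and Zhao, so that assignment is forced.
Picking the cheapest available clerk for each shift independently would cost $1760, but that ignores the shift limits.
An optimal schedule: Wed afternoon→Kowalski, Wed evening→Rossi, Thu morning→Zhao, Thu afternoon→Cruz, Thu evening→Okafor, Fri morning→Cruz+Zhao, Fri afternoon→Kowalski+Okafor, Fri evening→Cruz+Zhao.
Total: 130 + 150 + 200 + 120 + 220 + 120 + 200 + 130 + 220 + 120 + 200 = $1810.

$1810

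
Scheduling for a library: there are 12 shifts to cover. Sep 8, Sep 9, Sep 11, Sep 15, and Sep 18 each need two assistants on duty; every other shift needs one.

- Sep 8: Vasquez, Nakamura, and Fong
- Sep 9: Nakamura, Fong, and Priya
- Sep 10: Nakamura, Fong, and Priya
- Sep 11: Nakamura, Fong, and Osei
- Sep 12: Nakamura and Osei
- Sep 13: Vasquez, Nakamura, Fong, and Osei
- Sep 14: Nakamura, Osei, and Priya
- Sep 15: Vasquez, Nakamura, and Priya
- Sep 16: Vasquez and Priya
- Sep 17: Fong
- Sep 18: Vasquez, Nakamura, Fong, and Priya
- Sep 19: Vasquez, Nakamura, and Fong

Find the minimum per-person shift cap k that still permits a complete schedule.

4

With 5 assistants and 17 worker-slots to fill, someone must work at least ⌈17/5⌉ = 4 shifts, so k ≥ 4.
k = 4 works: Sep 8→Vasquez+Nakamura, Sep 9→Nakamura+Fong, Sep 10→Nakamura, Sep 11→Fong+Osei, Sep 12→Nakamura, Sep 13→Osei, Sep 14→Osei, Sep 15→Vasquez+Priya, Sep 16→Vasquez, Sep 17→Fong, Sep 18→Fong+Priya, Sep 19→Vasquez.
Loads: Vasquez 4, Nakamura 4, Fong 4, Osei 3, Priya 2 — all ≤ 4.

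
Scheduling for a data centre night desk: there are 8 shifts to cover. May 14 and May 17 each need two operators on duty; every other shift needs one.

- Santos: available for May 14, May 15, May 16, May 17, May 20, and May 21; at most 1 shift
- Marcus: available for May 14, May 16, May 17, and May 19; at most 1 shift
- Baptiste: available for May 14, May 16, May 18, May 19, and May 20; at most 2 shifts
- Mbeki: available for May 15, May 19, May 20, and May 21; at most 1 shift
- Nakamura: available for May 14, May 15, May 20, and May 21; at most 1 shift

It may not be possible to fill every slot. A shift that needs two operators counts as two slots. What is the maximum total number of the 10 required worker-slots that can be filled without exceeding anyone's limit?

6

Total capacity across all operators is 1+1+2+1+1 = 6, and 10 slots are needed, so at most 6 can be filled.
An assignment achieving 6: May 15→Mbeki, May 16→Baptiste, May 17→Santos+Marcus, May 18→Baptiste, May 21→Nakamura.
Loads: Santos 1/1, Marcus 1/1, Baptiste 2/2, Mbeki 1/1, Nakamura 1/1.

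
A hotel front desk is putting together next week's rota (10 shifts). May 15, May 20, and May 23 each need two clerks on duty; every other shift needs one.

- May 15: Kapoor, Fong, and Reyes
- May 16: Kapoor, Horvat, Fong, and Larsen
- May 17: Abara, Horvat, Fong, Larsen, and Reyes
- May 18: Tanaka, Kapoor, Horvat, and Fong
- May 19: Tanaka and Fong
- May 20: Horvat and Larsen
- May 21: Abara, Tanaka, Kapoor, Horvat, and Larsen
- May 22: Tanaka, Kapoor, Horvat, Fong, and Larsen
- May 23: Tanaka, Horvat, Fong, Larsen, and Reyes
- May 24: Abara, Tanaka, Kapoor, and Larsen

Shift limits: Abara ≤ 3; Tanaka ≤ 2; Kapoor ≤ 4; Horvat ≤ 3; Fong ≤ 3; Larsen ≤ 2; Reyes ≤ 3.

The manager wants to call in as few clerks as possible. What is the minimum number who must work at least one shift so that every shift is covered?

13 slots to fill and no one can take more than 4, so at least ⌈13/4⌉ = 4 clerks are needed.
No set of 4 clerks can cover every shift (each such set leaves at least one shift with no one available or exceeds a cap).
Abara, Kapoor, Horvat, Fong, and Larsen alone can cover everything: May 15→Kapoor+Fong, May 16→Kapoor, May 17→Abara, May 18→Kapoor, May 19→Fong, May 20→Horvat+Larsen, May 21→Abara, May 22→Kapoor, May 23→Horvat+Fong, May 24→Abara.

5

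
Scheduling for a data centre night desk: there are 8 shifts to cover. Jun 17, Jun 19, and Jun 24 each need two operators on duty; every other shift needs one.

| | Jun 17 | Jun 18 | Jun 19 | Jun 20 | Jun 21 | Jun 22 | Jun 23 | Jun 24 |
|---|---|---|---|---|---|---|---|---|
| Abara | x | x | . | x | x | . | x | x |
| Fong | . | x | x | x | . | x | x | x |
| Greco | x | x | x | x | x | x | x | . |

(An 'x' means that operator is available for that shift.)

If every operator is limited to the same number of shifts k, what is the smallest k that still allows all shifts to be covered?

With 3 operators and 11 worker-slots to fill, someone must work at least ⌈11/3⌉ = 4 shifts, so k ≥ 4.
k = 4 works: Jun 17→Abara+Greco, Jun 18→Abara, Jun 19→Fong+Greco, Jun 20→Fong, Jun 21→Abara, Jun 22→Fong, Jun 23→Greco, Jun 24→Abara+Fong.
Loads: Abara 4, Fong 4, Greco 3 — all ≤ 4.

4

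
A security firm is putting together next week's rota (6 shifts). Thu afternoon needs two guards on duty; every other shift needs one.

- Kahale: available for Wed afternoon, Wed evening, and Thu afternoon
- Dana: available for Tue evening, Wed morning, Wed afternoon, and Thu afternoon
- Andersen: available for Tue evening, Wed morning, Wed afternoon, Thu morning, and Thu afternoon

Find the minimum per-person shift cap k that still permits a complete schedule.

3

With 3 guards and 7 worker-slots to fill, someone must work at least ⌈7/3⌉ = 3 shifts, so k ≥ 3.
k = 3 works: Tue evening→Dana, Wed morning→Dana, Wed afternoon→Kahale, Wed evening→Kahale, Thu morning→Andersen, Thu afternoon→Kahale+Dana.
Loads: Kahale 3, Dana 3, Andersen 1 — all ≤ 3.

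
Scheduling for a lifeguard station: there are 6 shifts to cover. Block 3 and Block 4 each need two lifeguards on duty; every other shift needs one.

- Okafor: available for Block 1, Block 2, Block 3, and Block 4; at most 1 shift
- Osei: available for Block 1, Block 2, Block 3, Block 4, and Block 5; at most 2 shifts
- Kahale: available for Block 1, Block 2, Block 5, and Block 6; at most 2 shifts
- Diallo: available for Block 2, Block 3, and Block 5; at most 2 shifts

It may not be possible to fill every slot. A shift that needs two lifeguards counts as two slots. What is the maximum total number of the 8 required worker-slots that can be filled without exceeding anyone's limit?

7

Total capacity across all lifeguards is 1+2+2+2 = 7, and 8 slots are needed, so at most 7 can be filled.
An assignment achieving 7: Block 1→Osei, Block 2→Diallo, Block 3→Diallo, Block 4→Okafor+Osei, Block 5→Kahale, Block 6→Kahale.
Loads: Okafor 1/1, Osei 2/2, Kahale 2/2, Diallo 2/2.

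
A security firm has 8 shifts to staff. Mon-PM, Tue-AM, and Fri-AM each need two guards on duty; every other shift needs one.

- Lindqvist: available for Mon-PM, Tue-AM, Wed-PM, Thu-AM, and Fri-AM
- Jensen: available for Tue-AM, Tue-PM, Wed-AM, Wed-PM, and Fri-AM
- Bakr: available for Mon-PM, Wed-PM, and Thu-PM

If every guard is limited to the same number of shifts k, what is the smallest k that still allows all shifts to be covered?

4

With 3 guards and 11 worker-slots to fill, someone must work at least ⌈11/3⌉ = 4 shifts, so k ≥ 4.
k = 4 works: Mon-PM→Lindqvist+Bakr, Tue-AM→Lindqvist+Jensen, Tue-PM→Jensen, Wed-AM→Jensen, Wed-PM→Bakr, Thu-AM→Lindqvist, Thu-PM→Bakr, Fri-AM→Lindqvist+Jensen.
Loads: Lindqvist 4, Jensen 4, Bakr 3 — all ≤ 4.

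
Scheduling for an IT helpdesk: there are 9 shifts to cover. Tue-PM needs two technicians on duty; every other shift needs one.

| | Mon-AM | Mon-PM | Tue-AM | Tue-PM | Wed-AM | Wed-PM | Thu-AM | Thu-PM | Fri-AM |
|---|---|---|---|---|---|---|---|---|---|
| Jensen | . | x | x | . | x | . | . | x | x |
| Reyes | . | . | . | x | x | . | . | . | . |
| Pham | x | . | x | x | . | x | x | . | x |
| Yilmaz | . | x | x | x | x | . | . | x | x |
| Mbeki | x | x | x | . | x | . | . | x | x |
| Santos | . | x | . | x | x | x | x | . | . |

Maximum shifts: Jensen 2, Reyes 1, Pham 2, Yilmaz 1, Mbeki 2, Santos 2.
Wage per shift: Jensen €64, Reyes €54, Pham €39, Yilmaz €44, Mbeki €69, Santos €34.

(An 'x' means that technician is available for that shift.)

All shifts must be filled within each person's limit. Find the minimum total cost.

€510

Picking the cheapest available technician for each shift independently would cost €370, but that ignores the shift limits.
An optimal schedule: Mon-AM→Pham, Mon-PM→Jensen, Tue-AM→Yilmaz, Tue-PM→Reyes+Santos, Wed-AM→Mbeki, Wed-PM→Pham, Thu-AM→Santos, Thu-PM→Jensen, Fri-AM→Mbeki.
Total: 39 + 64 + 44 + 54 + 34 + 69 + 39 + 34 + 64 + 69 = €510.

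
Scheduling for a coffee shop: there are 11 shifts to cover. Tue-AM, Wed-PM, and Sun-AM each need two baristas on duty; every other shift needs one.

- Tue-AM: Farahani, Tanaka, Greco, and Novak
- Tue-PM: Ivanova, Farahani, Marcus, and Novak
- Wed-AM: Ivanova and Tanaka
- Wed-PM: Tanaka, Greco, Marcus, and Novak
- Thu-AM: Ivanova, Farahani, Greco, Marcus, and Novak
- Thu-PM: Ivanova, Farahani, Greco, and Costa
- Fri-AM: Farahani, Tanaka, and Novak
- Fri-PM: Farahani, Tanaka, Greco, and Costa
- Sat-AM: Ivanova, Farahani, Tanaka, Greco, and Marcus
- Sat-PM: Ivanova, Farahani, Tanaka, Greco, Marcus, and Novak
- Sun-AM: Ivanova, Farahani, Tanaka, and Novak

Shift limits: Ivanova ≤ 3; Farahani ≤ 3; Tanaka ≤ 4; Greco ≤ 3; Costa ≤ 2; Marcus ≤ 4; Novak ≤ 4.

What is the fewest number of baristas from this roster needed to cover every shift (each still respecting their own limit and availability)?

14 slots to fill and no one can take more than 4, so at least ⌈14/4⌉ = 4 baristas are needed.
Ivanova, Farahani, Tanaka, and Marcus alone can cover everything: Tue-AM→Farahani+Tanaka, Tue-PM→Marcus, Wed-AM→Ivanova, Wed-PM→Tanaka+Marcus, Thu-AM→Marcus, Thu-PM→Ivanova, Fri-AM→Farahani, Fri-PM→Farahani, Sat-AM→Tanaka, Sat-PM→Marcus, Sun-AM→Ivanova+Tanaka.

4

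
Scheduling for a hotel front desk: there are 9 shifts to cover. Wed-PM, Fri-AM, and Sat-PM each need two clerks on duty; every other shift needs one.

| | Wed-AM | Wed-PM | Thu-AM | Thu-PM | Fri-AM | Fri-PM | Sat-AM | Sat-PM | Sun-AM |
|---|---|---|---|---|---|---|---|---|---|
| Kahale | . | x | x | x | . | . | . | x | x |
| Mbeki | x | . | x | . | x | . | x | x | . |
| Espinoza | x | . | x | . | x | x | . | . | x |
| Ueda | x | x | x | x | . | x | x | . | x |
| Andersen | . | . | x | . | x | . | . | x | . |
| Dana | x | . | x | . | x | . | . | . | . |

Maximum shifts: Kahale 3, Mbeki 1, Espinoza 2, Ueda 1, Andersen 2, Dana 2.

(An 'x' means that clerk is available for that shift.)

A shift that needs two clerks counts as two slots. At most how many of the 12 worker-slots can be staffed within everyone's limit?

Total capacity across all clerks is 3+1+2+1+2+2 = 11, and 12 slots are needed, so at most 11 can be filled.
An assignment achieving 11: Wed-AM→Dana, Wed-PM→Kahale+Ueda, Thu-PM→Kahale, Fri-AM→Andersen+Dana, Fri-PM→Espinoza, Sat-AM→Mbeki, Sat-PM→Kahale+Andersen, Sun-AM→Espinoza.
Loads: Kahale 3/3, Mbeki 1/1, Espinoza 2/2, Ueda 1/1, Andersen 2/2, Dana 2/2.

11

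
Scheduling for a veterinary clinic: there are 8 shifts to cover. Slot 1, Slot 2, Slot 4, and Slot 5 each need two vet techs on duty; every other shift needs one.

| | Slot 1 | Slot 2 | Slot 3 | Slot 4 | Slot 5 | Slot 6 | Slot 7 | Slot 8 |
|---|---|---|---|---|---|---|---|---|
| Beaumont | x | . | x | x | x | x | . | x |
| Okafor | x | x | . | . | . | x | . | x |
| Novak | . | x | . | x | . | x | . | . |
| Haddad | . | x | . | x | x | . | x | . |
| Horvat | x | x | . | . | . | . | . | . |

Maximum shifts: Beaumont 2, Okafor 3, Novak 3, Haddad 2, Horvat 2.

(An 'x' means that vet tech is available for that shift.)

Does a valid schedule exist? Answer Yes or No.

No

Total capacity is 12 and 12 slots are needed, so capacity alone doesn't rule it out.
Shifts {Slot 3, Slot 4, Slot 5, Slot 7} need 6 worker-slots in total, but the vet techs available for any of those shifts (Beaumont, Novak, and Haddad) can supply at most 5 among them. So no valid schedule exists.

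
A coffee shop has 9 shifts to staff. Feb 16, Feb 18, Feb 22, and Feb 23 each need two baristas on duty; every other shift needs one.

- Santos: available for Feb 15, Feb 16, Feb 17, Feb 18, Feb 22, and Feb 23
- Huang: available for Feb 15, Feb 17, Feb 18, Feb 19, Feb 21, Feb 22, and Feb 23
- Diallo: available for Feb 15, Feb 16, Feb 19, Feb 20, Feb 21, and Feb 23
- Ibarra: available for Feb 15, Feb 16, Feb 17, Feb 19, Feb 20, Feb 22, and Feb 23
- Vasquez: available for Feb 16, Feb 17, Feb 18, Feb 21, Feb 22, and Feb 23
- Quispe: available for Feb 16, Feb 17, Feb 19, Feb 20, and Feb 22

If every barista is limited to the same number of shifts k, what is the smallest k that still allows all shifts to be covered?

With 6 baristas and 13 worker-slots to fill, someone must work at least ⌈13/6⌉ = 3 shifts, so k ≥ 3.
k = 3 works: Feb 15→Santos, Feb 16→Diallo+Ibarra, Feb 17→Santos, Feb 18→Santos+Huang, Feb 19→Huang, Feb 20→Diallo, Feb 21→Huang, Feb 22→Ibarra+Vasquez, Feb 23→Diallo+Ibarra.
Loads: Santos 3, Huang 3, Diallo 3, Ibarra 3, Vasquez 1, Quispe 0 — all ≤ 3.

3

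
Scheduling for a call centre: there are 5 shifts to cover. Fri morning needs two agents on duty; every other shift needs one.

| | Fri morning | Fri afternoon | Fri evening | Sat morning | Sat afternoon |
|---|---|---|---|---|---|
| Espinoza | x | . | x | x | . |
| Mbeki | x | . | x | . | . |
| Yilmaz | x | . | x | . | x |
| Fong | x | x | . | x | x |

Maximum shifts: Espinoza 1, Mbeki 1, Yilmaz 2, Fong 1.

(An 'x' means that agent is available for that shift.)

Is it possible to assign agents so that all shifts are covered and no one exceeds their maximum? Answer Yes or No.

Shifts {Fri morning, Fri afternoon, Fri evening, Sat morning, Sat afternoon} need 6 worker-slots in total, but the agents available for any of those shifts (Espinoza, Mbeki, Yilmaz, and Fong) can supply at most 5 among them. So no valid schedule exists.

No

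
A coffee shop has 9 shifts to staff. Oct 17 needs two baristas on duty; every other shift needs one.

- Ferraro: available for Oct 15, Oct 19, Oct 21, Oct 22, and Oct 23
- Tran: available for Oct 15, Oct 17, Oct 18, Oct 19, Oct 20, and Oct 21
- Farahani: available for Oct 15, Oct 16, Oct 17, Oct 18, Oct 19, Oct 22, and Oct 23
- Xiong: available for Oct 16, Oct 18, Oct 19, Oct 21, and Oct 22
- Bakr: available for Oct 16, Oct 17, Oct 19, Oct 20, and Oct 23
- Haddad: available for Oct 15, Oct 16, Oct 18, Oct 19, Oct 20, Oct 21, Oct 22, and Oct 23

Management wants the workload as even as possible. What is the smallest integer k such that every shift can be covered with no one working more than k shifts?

With 6 baristas and 10 worker-slots to fill, someone must work at least ⌈10/6⌉ = 2 shifts, so k ≥ 2.
k = 2 works: Oct 15→Ferraro, Oct 16→Farahani, Oct 17→Tran+Farahani, Oct 18→Xiong, Oct 19→Bakr, Oct 20→Tran, Oct 21→Ferraro, Oct 22→Xiong, Oct 23→Bakr.
Loads: Ferraro 2, Tran 2, Farahani 2, Xiong 2, Bakr 2, Haddad 0 — all ≤ 2.

2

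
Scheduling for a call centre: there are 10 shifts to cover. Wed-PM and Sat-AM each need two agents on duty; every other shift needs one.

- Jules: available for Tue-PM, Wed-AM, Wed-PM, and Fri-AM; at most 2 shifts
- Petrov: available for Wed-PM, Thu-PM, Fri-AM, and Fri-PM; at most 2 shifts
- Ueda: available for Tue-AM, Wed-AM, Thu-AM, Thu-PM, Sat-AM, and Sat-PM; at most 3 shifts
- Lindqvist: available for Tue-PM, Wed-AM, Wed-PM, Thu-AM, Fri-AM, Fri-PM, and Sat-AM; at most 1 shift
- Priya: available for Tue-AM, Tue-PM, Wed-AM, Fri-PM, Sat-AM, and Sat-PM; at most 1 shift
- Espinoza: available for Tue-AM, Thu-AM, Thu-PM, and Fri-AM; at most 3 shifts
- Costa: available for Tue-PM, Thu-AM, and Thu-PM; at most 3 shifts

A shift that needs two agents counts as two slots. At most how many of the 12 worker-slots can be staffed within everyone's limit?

Total capacity across all agents is 2+2+3+1+1+3+3 = 15, and 12 slots are needed, so at most 12 can be filled.
An assignment achieving 12: Tue-AM→Ueda, Tue-PM→Jules, Wed-AM→Priya, Wed-PM→Jules+Petrov, Thu-AM→Espinoza, Thu-PM→Espinoza, Fri-AM→Espinoza, Fri-PM→Petrov, Sat-AM→Ueda+Lindqvist, Sat-PM→Ueda.
Loads: Jules 2/2, Petrov 2/2, Ueda 3/3, Lindqvist 1/1, Priya 1/1, Espinoza 3/3, Costa 0/3.

12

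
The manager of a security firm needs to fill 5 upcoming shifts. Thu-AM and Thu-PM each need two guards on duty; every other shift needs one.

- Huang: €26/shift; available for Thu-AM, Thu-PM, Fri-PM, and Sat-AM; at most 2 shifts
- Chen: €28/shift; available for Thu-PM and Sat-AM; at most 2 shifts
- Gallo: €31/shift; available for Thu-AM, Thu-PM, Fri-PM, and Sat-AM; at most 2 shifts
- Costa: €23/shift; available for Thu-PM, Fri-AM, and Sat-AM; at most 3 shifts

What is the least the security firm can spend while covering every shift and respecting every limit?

€180

Thu-AM can only be covered by Huang and Gallo, so that assignment is forced.
Fri-AM can only be covered by Costa, so that assignment is forced.
Picking the cheapest available guard for each shift independently would cost €178, but that ignores the shift limits.
An optimal schedule: Thu-AM→Huang+Gallo, Thu-PM→Costa+Chen, Fri-AM→Costa, Fri-PM→Huang, Sat-AM→Costa.
Total: 26 + 31 + 23 + 28 + 23 + 26 + 23 = €180.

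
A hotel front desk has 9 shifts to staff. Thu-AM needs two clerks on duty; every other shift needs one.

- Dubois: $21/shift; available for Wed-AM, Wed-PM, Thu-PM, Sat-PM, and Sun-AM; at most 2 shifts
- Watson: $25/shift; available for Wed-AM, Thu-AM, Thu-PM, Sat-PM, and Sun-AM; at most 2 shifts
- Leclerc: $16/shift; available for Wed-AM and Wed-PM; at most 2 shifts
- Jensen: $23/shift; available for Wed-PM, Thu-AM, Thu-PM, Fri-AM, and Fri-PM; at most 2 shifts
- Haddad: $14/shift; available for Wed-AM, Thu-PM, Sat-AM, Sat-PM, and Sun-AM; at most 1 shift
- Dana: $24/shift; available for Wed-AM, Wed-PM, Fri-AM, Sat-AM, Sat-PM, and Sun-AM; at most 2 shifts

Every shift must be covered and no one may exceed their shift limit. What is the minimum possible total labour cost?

$207

Thu-AM can only be covered by Watson and Jensen, so that assignment is forced.
Fri-PM can only be covered by Jensen, so that assignment is forced.
Picking the cheapest available clerk for each shift independently would cost $180, but that ignores the shift limits.
An optimal schedule: Wed-AM→Leclerc, Wed-PM→Leclerc, Thu-AM→Jensen+Watson, Thu-PM→Dubois, Fri-AM→Dana, Fri-PM→Jensen, Sat-AM→Haddad, Sat-PM→Dubois, Sun-AM→Dana.
Total: 16 + 16 + 23 + 25 + 21 + 24 + 23 + 14 + 21 + 24 = $207.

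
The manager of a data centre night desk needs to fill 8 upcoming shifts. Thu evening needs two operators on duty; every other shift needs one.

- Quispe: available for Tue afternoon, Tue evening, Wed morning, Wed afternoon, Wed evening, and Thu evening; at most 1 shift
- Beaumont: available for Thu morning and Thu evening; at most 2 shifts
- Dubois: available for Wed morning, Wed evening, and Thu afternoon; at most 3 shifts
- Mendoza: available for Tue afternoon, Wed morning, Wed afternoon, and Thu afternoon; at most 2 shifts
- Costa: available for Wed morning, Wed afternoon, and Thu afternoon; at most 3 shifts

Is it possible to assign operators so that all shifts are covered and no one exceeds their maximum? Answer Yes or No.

No

Total capacity is 11 and 9 slots are needed, so capacity alone doesn't rule it out.
Shifts {Tue evening, Thu evening} need 3 worker-slots in total, but the operators available for any of those shifts (Quispe and Beaumont) can supply at most 2 among them. So no valid schedule exists.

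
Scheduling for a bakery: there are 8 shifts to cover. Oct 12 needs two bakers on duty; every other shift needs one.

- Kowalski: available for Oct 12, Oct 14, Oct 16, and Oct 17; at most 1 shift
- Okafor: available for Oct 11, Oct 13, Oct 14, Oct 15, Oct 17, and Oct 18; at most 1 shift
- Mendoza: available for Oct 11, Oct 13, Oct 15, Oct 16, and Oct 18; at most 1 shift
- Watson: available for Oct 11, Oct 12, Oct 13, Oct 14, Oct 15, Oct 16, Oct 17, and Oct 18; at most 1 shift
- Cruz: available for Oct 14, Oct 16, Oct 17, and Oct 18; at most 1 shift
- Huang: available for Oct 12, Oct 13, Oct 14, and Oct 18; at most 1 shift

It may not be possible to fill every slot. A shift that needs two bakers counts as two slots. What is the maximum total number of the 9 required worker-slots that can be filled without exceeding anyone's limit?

Total capacity across all bakers is 1+1+1+1+1+1 = 6, and 9 slots are needed, so at most 6 can be filled.
An assignment achieving 6: Oct 11→Okafor, Oct 12→Kowalski+Watson, Oct 13→Huang, Oct 15→Mendoza, Oct 16→Cruz.
Loads: Kowalski 1/1, Okafor 1/1, Mendoza 1/1, Watson 1/1, Cruz 1/1, Huang 1/1.

6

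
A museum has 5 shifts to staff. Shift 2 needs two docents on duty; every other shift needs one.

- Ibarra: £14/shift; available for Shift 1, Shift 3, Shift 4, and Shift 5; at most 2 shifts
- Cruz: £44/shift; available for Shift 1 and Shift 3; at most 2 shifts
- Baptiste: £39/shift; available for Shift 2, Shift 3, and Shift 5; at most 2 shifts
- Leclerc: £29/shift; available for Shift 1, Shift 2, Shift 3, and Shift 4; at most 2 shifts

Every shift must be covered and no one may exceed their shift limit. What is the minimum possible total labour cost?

£164

Shift 2 can only be covered by Baptiste and Leclerc, so that assignment is forced.
Picking the cheapest available docent for each shift independently would cost £124, but that ignores the shift limits.
An optimal schedule: Shift 1→Leclerc, Shift 2→Leclerc+Baptiste, Shift 3→Baptiste, Shift 4→Ibarra, Shift 5→Ibarra.
Total: 29 + 29 + 39 + 39 + 14 + 14 = £164.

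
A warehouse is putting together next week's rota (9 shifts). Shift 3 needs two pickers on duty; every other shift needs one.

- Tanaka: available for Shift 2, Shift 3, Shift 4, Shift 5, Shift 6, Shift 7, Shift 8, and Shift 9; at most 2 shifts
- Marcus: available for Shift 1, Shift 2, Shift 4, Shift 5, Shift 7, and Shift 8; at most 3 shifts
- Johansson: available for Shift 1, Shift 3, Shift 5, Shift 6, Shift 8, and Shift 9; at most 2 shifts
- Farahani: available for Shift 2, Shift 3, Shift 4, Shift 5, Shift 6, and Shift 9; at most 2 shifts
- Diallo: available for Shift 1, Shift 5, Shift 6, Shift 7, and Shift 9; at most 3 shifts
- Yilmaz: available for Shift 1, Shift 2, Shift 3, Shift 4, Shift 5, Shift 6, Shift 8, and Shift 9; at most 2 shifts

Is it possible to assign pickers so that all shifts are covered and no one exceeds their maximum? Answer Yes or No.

One valid schedule: Shift 1→Marcus, Shift 2→Tanaka, Shift 3→Farahani+Yilmaz, Shift 4→Marcus, Shift 5→Farahani, Shift 6→Johansson, Shift 7→Tanaka, Shift 8→Marcus, Shift 9→Johansson.
Loads: Tanaka 2/2, Marcus 3/3, Johansson 2/2, Farahani 2/2, Diallo 0/3, Yilmaz 1/2 — all within limits.

Yes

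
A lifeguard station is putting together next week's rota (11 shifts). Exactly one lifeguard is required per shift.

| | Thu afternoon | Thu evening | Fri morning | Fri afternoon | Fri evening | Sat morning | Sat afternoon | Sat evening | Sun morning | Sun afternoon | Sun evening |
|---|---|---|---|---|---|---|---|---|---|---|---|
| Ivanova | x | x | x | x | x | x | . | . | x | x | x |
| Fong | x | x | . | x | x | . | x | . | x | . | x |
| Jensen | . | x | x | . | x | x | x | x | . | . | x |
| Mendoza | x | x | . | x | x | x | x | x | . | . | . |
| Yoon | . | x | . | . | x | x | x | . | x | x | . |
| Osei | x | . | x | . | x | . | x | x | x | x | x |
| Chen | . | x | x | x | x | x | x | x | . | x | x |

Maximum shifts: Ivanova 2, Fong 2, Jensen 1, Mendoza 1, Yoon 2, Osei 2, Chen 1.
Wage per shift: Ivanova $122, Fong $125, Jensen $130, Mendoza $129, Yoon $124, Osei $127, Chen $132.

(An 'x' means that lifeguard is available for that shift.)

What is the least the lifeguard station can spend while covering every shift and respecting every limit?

$1387

Picking the cheapest available lifeguard for each shift independently would cost $1349, but that ignores the shift limits.
An optimal schedule: Thu afternoon→Ivanova, Thu evening→Yoon, Fri morning→Ivanova, Fri afternoon→Fong, Fri evening→Chen, Sat morning→Mendoza, Sat afternoon→Osei, Sat evening→Jensen, Sun morning→Fong, Sun afternoon→Yoon, Sun evening→Osei.
Total: 122 + 124 + 122 + 125 + 132 + 129 + 127 + 130 + 125 + 124 + 127 = $1387.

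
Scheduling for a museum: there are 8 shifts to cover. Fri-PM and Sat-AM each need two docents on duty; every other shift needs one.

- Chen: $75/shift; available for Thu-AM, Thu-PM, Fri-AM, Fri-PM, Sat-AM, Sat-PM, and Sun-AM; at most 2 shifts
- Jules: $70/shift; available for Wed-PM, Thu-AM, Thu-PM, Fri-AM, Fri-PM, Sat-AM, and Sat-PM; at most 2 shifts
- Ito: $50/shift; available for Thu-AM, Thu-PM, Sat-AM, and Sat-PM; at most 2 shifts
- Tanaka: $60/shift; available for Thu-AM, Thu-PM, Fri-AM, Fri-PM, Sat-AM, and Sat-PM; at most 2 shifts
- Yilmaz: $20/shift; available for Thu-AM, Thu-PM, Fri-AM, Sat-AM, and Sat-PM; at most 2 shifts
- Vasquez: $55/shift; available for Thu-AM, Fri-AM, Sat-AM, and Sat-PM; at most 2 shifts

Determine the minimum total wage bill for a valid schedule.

$525

Wed-PM can only be covered by Jules, so that assignment is forced.
Sun-AM can only be covered by Chen, so that assignment is forced.
Picking the cheapest available docent for each shift independently would cost $425, but that ignores the shift limits.
An optimal schedule: Wed-PM→Jules, Thu-AM→Ito, Thu-PM→Yilmaz, Fri-AM→Yilmaz, Fri-PM→Tanaka+Jules, Sat-AM→Ito+Vasquez, Sat-PM→Vasquez, Sun-AM→Chen.
Total: 70 + 50 + 20 + 20 + 60 + 70 + 50 + 55 + 55 + 75 = $525.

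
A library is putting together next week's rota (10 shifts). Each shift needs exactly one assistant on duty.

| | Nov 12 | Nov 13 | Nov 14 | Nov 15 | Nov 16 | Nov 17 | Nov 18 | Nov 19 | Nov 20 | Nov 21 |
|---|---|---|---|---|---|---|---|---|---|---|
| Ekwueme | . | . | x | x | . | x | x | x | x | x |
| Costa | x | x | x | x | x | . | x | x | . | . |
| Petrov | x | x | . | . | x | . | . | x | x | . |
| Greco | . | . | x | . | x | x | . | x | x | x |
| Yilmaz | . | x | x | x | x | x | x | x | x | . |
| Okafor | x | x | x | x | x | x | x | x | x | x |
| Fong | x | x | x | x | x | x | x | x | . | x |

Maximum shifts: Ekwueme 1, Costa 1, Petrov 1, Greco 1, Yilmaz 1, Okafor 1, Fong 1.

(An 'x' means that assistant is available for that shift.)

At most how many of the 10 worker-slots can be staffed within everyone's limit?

Total capacity across all assistants is 1+1+1+1+1+1+1 = 7, and 10 slots are needed, so at most 7 can be filled.
An assignment achieving 7: Nov 12→Costa, Nov 13→Petrov, Nov 14→Fong, Nov 15→Yilmaz, Nov 17→Greco, Nov 18→Okafor, Nov 21→Ekwueme.
Loads: Ekwueme 1/1, Costa 1/1, Petrov 1/1, Greco 1/1, Yilmaz 1/1, Okafor 1/1, Fong 1/1.

7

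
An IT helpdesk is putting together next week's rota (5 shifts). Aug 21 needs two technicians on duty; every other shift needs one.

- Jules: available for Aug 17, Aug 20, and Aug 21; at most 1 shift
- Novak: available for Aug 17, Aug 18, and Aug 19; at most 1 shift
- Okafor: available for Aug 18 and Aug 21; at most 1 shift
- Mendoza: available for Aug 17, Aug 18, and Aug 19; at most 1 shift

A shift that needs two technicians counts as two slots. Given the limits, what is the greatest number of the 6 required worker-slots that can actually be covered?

4

Total capacity across all technicians is 1+1+1+1 = 4, and 6 slots are needed, so at most 4 can be filled.
An assignment achieving 4: Aug 17→Mendoza, Aug 19→Novak, Aug 20→Jules, Aug 21→Okafor.
Loads: Jules 1/1, Novak 1/1, Okafor 1/1, Mendoza 1/1.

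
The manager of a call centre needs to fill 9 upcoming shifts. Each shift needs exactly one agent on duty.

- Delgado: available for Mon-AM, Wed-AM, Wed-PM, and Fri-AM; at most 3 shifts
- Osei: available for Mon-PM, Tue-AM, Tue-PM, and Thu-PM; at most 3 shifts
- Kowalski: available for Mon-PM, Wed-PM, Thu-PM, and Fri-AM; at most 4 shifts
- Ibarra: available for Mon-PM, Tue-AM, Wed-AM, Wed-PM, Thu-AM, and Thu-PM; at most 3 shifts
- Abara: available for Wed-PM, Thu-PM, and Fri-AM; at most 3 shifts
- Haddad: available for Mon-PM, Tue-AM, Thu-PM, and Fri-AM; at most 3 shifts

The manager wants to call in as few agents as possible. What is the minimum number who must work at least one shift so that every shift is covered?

9 slots to fill and no one can take more than 4, so at least ⌈9/4⌉ = 3 agents are needed.
Delgado, Osei, and Ibarra alone can cover everything: Mon-AM→Delgado, Mon-PM→Osei, Tue-AM→Osei, Tue-PM→Osei, Wed-AM→Delgado, Wed-PM→Ibarra, Thu-AM→Ibarra, Thu-PM→Ibarra, Fri-AM→Delgado.

3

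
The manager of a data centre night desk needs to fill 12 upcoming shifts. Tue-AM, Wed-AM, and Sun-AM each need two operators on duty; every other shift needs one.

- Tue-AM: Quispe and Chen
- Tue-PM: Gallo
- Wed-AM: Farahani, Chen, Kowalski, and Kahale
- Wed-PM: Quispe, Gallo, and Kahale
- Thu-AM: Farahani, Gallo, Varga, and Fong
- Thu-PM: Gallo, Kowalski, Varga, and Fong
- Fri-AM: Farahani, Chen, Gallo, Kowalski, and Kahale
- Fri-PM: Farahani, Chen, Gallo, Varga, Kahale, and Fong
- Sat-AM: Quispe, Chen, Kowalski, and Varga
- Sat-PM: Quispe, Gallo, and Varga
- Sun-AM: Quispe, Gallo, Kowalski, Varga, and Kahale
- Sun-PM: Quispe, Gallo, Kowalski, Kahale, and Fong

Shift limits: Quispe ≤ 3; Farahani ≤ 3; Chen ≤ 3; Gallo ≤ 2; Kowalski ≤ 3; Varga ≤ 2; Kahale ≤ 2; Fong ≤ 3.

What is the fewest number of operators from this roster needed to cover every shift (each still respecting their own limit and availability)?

6

15 slots to fill and no one can take more than 3, so at least ⌈15/3⌉ = 5 operators are needed.
No set of 5 operators can cover every shift (each such set leaves at least one shift with no one available or exceeds a cap).
Quispe, Farahani, Chen, Gallo, Kowalski, and Varga alone can cover everything: Tue-AM→Quispe+Chen, Tue-PM→Gallo, Wed-AM→Farahani+Chen, Wed-PM→Quispe, Thu-AM→Farahani, Thu-PM→Gallo, Fri-AM→Farahani, Fri-PM→Chen, Sat-AM→Kowalski, Sat-PM→Quispe, Sun-AM→Kowalski+Varga, Sun-PM→Kowalski.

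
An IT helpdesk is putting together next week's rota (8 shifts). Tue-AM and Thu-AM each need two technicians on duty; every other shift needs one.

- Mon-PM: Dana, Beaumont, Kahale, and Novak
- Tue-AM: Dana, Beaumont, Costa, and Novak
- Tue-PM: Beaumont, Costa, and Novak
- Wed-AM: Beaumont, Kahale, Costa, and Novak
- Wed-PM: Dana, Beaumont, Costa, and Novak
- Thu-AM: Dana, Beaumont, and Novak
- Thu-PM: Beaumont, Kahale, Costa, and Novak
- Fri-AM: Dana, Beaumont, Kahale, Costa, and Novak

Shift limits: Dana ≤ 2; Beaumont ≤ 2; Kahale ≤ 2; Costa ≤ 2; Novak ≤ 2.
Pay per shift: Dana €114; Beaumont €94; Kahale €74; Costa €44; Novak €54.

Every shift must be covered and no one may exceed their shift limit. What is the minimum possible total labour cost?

€760

Picking the cheapest available technician for each shift independently would cost €520, but that ignores the shift limits.
An optimal schedule: Mon-PM→Dana, Tue-AM→Costa+Novak, Tue-PM→Beaumont, Wed-AM→Kahale, Wed-PM→Costa, Thu-AM→Dana+Beaumont, Thu-PM→Kahale, Fri-AM→Novak.
Total: 114 + 44 + 54 + 94 + 74 + 44 + 114 + 94 + 74 + 54 = €760.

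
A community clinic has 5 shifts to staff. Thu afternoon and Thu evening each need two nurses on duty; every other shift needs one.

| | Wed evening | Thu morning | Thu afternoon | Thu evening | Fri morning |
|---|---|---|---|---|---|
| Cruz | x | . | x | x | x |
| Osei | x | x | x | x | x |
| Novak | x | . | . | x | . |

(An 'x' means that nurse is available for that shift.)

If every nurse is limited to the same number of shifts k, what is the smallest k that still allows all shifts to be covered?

With 3 nurses and 7 worker-slots to fill, someone must work at least ⌈7/3⌉ = 3 shifts, so k ≥ 3.
k = 3 works: Wed evening→Cruz, Thu morning→Osei, Thu afternoon→Cruz+Osei, Thu evening→Osei+Novak, Fri morning→Cruz.
Loads: Cruz 3, Osei 3, Novak 1 — all ≤ 3.

3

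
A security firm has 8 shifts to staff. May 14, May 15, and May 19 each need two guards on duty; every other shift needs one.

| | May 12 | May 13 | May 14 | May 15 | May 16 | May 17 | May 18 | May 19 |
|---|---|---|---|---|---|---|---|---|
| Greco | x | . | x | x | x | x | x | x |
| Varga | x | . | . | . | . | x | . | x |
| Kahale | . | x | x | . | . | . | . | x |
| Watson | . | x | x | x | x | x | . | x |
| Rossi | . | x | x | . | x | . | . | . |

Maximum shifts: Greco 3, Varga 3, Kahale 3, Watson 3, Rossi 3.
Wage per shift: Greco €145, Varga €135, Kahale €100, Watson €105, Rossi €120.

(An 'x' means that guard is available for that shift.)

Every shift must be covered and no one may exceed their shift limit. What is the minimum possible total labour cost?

€1280

May 15 can only be covered by Greco and Watson, so that assignment is forced.
May 18 can only be covered by Greco, so that assignment is forced.
Picking the cheapest available guard for each shift independently would cost €1250, but that ignores the shift limits.
An optimal schedule: May 12→Varga, May 13→Kahale, May 14→Kahale+Rossi, May 15→Watson+Greco, May 16→Rossi, May 17→Watson, May 18→Greco, May 19→Kahale+Watson.
Total: 135 + 100 + 100 + 120 + 105 + 145 + 120 + 105 + 145 + 100 + 105 = €1280.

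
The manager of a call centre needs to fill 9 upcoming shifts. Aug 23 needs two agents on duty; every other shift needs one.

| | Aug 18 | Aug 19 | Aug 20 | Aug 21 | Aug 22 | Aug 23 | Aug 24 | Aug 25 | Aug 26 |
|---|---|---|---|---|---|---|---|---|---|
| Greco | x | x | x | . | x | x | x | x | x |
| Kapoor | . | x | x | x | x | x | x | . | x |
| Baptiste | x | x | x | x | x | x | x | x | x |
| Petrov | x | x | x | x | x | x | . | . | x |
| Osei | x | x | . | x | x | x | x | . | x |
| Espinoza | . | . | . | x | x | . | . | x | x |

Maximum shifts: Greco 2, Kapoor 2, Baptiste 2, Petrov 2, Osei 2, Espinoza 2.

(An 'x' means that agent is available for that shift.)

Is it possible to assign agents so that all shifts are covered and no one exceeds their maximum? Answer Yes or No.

One valid schedule: Aug 18→Greco, Aug 19→Baptiste, Aug 20→Kapoor, Aug 21→Baptiste, Aug 22→Petrov, Aug 23→Petrov+Osei, Aug 24→Kapoor, Aug 25→Greco, Aug 26→Osei.
Loads: Greco 2/2, Kapoor 2/2, Baptiste 2/2, Petrov 2/2, Osei 2/2, Espinoza 0/2 — all within limits.

Yes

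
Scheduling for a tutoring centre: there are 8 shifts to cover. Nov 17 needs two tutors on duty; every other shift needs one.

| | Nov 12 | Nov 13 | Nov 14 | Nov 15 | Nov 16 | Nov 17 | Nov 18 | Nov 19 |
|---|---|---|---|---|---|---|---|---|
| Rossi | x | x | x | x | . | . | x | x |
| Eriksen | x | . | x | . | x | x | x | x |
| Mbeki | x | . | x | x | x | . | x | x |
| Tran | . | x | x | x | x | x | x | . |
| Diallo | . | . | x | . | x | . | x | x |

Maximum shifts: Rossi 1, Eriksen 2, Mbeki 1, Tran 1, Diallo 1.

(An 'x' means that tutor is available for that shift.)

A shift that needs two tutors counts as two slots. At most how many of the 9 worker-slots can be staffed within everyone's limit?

Total capacity across all tutors is 1+2+1+1+1 = 6, and 9 slots are needed, so at most 6 can be filled.
An assignment achieving 6: Nov 12→Eriksen, Nov 13→Rossi, Nov 15→Mbeki, Nov 16→Diallo, Nov 17→Eriksen+Tran.
Loads: Rossi 1/1, Eriksen 2/2, Mbeki 1/1, Tran 1/1, Diallo 1/1.

6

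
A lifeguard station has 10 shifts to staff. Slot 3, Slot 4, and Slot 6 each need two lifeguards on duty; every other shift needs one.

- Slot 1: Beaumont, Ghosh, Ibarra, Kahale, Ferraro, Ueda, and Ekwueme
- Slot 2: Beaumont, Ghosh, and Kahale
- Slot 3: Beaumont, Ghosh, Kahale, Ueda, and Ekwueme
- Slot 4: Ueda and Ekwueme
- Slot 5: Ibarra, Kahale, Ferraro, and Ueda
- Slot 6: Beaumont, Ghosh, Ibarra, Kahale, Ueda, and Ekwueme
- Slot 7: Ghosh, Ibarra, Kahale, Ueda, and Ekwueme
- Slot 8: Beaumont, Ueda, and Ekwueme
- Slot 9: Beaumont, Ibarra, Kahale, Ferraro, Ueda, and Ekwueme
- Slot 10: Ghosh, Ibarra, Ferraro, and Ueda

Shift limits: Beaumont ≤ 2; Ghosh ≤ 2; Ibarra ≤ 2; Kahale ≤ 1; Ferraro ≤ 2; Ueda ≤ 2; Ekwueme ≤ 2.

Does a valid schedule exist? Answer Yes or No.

Slot 4 can only be covered by Ueda and Ekwueme, so that assignment is forced.
One valid schedule: Slot 1→Ferraro, Slot 2→Beaumont, Slot 3→Kahale+Ueda, Slot 4→Ueda+Ekwueme, Slot 5→Ibarra, Slot 6→Ibarra+Ekwueme, Slot 7→Ghosh, Slot 8→Beaumont, Slot 9→Ferraro, Slot 10→Ghosh.
Loads: Beaumont 2/2, Ghosh 2/2, Ibarra 2/2, Kahale 1/1, Ferraro 2/2, Ueda 2/2, Ekwueme 2/2 — all within limits.

Yes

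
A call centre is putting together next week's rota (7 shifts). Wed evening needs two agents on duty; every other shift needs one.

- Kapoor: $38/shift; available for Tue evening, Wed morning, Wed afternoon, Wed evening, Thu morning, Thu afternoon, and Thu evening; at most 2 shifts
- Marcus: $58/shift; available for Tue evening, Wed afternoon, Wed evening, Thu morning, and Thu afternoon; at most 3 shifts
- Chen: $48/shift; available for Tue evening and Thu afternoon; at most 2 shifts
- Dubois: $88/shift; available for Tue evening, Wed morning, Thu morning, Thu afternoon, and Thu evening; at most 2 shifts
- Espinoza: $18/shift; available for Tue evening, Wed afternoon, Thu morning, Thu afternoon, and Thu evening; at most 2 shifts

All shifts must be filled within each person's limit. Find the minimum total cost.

Wed evening can only be covered by Kapoor and Marcus, so that assignment is forced.
Picking the cheapest available agent for each shift independently would cost $224, but that ignores the shift limits.
An optimal schedule: Tue evening→Chen, Wed morning→Kapoor, Wed afternoon→Espinoza, Wed evening→Kapoor+Marcus, Thu morning→Marcus, Thu afternoon→Chen, Thu evening→Espinoza.
Total: 48 + 38 + 18 + 38 + 58 + 58 + 48 + 18 = $324.

$324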